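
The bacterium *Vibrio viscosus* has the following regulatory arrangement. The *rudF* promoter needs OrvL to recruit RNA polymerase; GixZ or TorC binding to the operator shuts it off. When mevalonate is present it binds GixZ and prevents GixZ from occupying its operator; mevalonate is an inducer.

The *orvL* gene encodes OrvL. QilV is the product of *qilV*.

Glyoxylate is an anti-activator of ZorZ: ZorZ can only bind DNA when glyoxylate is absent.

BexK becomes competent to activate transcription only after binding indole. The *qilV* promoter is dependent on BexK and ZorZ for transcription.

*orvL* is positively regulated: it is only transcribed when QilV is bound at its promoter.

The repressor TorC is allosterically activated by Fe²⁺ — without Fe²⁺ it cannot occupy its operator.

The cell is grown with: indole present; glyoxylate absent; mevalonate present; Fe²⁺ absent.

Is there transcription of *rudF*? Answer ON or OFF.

Indole is present, so BexK is active.
Glyoxylate is absent, so ZorZ is active.
No repressor is bound and BexK and ZorZ are active, so *qilV* is transcribed.
So QilV is produced and active.
No repressor is bound and QilV is active, so *orvL* is transcribed.
So OrvL is produced and active.
Mevalonate is present, so GixZ is inactive.
Fe²⁺ is absent, so TorC is inactive.
No repressor is bound and OrvL is active, so *rudF* is transcribed.

ON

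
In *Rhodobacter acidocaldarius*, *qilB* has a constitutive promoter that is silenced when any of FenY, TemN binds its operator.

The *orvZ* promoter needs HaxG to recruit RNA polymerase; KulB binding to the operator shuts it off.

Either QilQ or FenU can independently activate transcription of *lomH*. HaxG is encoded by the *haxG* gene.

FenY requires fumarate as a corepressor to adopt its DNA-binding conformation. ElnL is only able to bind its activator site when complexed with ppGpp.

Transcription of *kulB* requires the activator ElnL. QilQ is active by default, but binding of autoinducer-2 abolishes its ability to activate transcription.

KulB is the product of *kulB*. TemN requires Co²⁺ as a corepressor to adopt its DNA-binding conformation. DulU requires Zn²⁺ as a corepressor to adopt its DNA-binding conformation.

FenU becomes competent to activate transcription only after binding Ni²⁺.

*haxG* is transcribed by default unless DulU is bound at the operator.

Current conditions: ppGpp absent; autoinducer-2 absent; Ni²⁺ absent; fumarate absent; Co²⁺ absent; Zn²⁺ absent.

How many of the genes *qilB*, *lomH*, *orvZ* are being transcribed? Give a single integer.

3

Fumarate is absent, so FenY is inactive.
Co²⁺ is absent, so TemN is inactive.
With no repressor bound, *qilB* is transcribed.
→ *qilB* is ON.
Autoinducer-2 is absent, so QilQ is active.
Ni²⁺ is absent, so FenU is inactive.
Activator QilQ is present, so *lomH* is transcribed.
→ *lomH* is ON.
Zn²⁺ is absent, so DulU is inactive.
With no repressor bound, *haxG* is transcribed.
So HaxG is produced and active.
ppGpp is absent, so ElnL is inactive.
Required activator ElnL is absent, so *kulB* is not transcribed.
So KulB is not produced.
No repressor is bound and HaxG is active, so *orvZ* is transcribed.
→ *orvZ* is ON.
3 of the 3 genes are transcribed.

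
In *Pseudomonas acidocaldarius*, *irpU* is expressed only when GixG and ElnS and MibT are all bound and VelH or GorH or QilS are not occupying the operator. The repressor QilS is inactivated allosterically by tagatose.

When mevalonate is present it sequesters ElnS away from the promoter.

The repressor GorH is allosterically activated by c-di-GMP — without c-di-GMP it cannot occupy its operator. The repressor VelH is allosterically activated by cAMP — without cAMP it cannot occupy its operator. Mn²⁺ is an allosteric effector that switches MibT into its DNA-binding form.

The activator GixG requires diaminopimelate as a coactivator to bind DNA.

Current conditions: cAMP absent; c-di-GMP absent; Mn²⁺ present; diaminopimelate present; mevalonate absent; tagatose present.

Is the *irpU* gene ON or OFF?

cAMP is absent, so VelH is inactive.
c-di-GMP is absent, so GorH is inactive.
Tagatose is present, so QilS is inactive.
Diaminopimelate is present, so GixG is active.
Mevalonate is absent, so ElnS is active.
Mn²⁺ is present, so MibT is active.
No repressor is bound and GixG and ElnS and MibT are active, so *irpU* is transcribed.

ON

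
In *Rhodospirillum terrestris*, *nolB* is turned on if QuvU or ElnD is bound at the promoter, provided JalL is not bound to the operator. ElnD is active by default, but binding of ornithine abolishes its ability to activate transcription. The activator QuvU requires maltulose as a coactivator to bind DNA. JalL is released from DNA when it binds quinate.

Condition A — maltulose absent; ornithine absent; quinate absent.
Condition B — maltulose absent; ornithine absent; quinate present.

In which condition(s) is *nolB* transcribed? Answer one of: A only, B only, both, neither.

Condition A:
Maltulose is absent, so QuvU is inactive.
Ornithine is absent, so ElnD is active.
Quinate is absent, so JalL is active.
With repressor JalL bound, *nolB* is not transcribed.
→ *nolB* is OFF in A.
Condition B:
Maltulose is absent, so QuvU is inactive.
Ornithine is absent, so ElnD is active.
Quinate is present, so JalL is inactive.
Activator ElnD is present, so *nolB* is transcribed.
→ *nolB* is ON in B.

B only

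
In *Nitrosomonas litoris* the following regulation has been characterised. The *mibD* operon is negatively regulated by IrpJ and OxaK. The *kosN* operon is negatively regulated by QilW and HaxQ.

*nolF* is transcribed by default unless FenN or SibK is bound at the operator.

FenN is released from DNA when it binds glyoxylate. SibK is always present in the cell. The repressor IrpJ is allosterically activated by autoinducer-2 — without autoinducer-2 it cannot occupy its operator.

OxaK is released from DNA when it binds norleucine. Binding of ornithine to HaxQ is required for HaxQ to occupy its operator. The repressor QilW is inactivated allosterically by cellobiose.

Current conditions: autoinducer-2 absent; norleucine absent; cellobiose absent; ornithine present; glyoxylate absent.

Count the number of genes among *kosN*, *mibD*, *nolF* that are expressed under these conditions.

Cellobiose is absent, so QilW is active.
Ornithine is present, so HaxQ is active.
With repressor QilW bound, *kosN* is not transcribed.
→ *kosN* is OFF.
Autoinducer-2 is absent, so IrpJ is inactive.
Norleucine is absent, so OxaK is active.
With repressor OxaK bound, *mibD* is not transcribed.
→ *mibD* is OFF.
Glyoxylate is absent, so FenN is active.
SibK is produced constitutively and is active.
With repressor FenN bound, *nolF* is not transcribed.
→ *nolF* is OFF.
0 of the 3 genes are transcribed.

0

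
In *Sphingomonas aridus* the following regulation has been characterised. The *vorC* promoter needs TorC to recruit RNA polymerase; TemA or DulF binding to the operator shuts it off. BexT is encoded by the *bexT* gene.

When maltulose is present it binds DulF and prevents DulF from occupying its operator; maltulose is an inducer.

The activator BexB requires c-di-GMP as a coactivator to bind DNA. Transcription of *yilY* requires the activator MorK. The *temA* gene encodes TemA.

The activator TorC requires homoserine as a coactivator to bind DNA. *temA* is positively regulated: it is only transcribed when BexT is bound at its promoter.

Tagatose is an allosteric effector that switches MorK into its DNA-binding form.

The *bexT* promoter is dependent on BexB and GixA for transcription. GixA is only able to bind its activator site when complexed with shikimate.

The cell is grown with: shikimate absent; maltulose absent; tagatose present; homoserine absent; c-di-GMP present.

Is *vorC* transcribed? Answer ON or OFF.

OFF

c-di-GMP is present, so BexB is active.
Shikimate is absent, so GixA is inactive.
Required activator GixA is absent, so *bexT* is not transcribed.
So BexT is not produced.
Required activator BexT is absent, so *temA* is not transcribed.
So TemA is not produced.
Maltulose is absent, so DulF is active.
Homoserine is absent, so TorC is inactive.
With repressor DulF bound, *vorC* is not transcribed.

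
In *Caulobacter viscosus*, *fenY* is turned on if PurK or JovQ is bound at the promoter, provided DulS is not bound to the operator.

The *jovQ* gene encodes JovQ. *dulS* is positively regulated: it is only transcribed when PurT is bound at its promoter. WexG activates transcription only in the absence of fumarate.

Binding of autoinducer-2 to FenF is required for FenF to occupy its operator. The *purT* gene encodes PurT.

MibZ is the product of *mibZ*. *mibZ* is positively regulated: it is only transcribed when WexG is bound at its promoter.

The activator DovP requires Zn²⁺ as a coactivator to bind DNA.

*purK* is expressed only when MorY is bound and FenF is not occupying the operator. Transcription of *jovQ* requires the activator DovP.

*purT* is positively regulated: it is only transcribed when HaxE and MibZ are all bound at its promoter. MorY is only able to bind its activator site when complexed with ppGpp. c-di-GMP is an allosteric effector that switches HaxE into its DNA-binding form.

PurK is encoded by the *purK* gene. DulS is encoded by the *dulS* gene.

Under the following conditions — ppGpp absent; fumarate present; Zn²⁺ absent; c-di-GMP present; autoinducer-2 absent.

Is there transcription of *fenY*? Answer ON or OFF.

ppGpp is absent, so MorY is inactive.
Autoinducer-2 is absent, so FenF is inactive.
Required activator MorY is absent, so *purK* is not transcribed.
So PurK is not produced.
c-di-GMP is present, so HaxE is active.
Fumarate is present, so WexG is inactive.
Required activator WexG is absent, so *mibZ* is not transcribed.
So MibZ is not produced.
Required activator MibZ is absent, so *purT* is not transcribed.
So PurT is not produced.
Required activator PurT is absent, so *dulS* is not transcribed.
So DulS is not produced.
Zn²⁺ is absent, so DovP is inactive.
Required activator DovP is absent, so *jovQ* is not transcribed.
So JovQ is not produced.
No activator is available at the *fenY* promoter, so *fenY* is not transcribed.

OFF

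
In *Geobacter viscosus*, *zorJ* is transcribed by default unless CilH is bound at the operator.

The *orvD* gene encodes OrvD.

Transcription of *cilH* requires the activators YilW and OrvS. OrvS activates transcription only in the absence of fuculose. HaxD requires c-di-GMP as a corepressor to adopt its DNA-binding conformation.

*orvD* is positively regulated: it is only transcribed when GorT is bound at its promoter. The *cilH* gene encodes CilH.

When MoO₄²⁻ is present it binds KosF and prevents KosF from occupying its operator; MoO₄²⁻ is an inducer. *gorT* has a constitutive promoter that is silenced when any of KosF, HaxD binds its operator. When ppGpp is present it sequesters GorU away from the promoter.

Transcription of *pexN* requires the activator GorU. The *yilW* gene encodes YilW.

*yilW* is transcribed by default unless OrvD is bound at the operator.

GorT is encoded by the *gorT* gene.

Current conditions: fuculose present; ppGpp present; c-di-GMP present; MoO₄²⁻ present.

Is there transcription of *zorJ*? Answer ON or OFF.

ON

MoO₄²⁻ is present, so KosF is inactive.
c-di-GMP is present, so HaxD is active.
With repressor HaxD bound, *gorT* is not transcribed.
So GorT is not produced.
Required activator GorT is absent, so *orvD* is not transcribed.
So OrvD is not produced.
With no repressor bound, *yilW* is transcribed.
So YilW is produced and active.
Fuculose is present, so OrvS is inactive.
Required activator OrvS is absent, so *cilH* is not transcribed.
So CilH is not produced.
With no repressor bound, *zorJ* is transcribed.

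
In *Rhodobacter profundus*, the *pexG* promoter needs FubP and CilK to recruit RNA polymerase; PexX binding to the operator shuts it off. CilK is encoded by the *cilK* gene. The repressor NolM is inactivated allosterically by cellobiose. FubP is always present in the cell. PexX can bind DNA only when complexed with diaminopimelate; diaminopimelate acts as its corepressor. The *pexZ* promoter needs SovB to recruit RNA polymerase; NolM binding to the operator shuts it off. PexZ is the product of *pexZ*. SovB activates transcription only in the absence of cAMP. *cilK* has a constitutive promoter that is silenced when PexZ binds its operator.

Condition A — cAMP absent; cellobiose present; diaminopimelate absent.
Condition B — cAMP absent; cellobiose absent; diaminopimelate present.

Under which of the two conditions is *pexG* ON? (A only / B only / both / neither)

Condition A:
FubP is produced constitutively and is active.
cAMP is absent, so SovB is active.
Cellobiose is present, so NolM is inactive.
No repressor is bound and SovB is active, so *pexZ* is transcribed.
So PexZ is produced and active.
With repressor PexZ bound, *cilK* is not transcribed.
So CilK is not produced.
Diaminopimelate is absent, so PexX is inactive.
Required activator CilK is absent, so *pexG* is not transcribed.
→ *pexG* is OFF in A.
Condition B:
FubP is produced constitutively and is active.
cAMP is absent, so SovB is active.
Cellobiose is absent, so NolM is active.
With repressor NolM bound, *pexZ* is not transcribed.
So PexZ is not produced.
With no repressor bound, *cilK* is transcribed.
So CilK is produced and active.
Diaminopimelate is present, so PexX is active.
With repressor PexX bound, *pexG* is not transcribed.
→ *pexG* is OFF in B.

neither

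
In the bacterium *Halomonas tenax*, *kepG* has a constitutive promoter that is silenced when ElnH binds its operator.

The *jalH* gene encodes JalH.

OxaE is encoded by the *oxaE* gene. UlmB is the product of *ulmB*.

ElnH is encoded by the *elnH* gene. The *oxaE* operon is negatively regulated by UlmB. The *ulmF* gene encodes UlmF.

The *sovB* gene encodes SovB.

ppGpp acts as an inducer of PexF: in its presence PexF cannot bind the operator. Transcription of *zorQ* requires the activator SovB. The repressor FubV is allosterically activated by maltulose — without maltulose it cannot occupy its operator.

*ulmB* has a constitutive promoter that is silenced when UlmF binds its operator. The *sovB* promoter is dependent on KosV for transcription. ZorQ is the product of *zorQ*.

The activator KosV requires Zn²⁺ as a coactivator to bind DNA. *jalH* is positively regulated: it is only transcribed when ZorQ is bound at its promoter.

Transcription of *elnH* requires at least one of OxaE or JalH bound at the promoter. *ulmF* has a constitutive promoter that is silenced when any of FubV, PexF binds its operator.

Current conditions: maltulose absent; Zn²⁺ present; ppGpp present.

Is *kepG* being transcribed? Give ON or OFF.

OFF

Maltulose is absent, so FubV is inactive.
ppGpp is present, so PexF is inactive.
With no repressor bound, *ulmF* is transcribed.
So UlmF is produced and active.
With repressor UlmF bound, *ulmB* is not transcribed.
So UlmB is not produced.
With no repressor bound, *oxaE* is transcribed.
So OxaE is produced and active.
Zn²⁺ is present, so KosV is active.
No repressor is bound and KosV is active, so *sovB* is transcribed.
So SovB is produced and active.
No repressor is bound and SovB is active, so *zorQ* is transcribed.
So ZorQ is produced and active.
No repressor is bound and ZorQ is active, so *jalH* is transcribed.
So JalH is produced and active.
Activator OxaE is present, so *elnH* is transcribed.
So ElnH is produced and active.
With repressor ElnH bound, *kepG* is not transcribed.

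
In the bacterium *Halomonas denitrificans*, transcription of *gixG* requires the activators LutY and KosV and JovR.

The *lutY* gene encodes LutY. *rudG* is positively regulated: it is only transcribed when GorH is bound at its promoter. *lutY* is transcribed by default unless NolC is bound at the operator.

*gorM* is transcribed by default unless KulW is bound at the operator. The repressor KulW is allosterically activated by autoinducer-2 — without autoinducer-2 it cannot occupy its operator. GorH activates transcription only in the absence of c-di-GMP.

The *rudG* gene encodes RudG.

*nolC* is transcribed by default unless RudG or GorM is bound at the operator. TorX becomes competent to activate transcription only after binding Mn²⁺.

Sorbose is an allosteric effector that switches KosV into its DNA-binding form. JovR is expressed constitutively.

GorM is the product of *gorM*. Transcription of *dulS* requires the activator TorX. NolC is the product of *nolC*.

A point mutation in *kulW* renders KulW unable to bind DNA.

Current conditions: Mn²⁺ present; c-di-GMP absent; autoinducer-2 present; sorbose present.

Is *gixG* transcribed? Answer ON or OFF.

ON

c-di-GMP is absent, so GorH is active.
No repressor is bound and GorH is active, so *rudG* is transcribed.
So RudG is produced and active.
KulW is non-functional in this strain, so it has no effect.
With no repressor bound, *gorM* is transcribed.
So GorM is produced and active.
With repressor RudG bound, *nolC* is not transcribed.
So NolC is not produced.
With no repressor bound, *lutY* is transcribed.
So LutY is produced and active.
Sorbose is present, so KosV is active.
JovR is produced constitutively and is active.
No repressor is bound and LutY and KosV and JovR are active, so *gixG* is transcribed.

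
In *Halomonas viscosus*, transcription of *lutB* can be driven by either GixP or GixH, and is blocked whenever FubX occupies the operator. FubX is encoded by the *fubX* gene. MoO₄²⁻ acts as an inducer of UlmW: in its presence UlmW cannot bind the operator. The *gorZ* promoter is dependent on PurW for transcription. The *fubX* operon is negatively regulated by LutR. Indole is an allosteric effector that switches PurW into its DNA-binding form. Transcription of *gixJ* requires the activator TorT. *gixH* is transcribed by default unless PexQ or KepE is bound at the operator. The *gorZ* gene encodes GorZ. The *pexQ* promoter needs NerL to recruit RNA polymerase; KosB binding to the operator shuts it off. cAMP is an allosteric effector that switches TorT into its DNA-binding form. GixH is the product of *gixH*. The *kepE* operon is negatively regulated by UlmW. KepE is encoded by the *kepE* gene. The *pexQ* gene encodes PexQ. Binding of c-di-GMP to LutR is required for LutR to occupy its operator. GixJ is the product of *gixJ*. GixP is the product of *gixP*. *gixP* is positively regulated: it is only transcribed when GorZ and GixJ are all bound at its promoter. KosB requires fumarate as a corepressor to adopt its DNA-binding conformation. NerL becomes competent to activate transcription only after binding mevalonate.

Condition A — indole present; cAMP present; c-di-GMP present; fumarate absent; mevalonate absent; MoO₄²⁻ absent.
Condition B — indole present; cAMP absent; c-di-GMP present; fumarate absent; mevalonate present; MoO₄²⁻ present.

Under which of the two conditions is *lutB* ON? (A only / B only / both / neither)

A only

Condition A:
Indole is present, so PurW is active.
No repressor is bound and PurW is active, so *gorZ* is transcribed.
So GorZ is produced and active.
cAMP is present, so TorT is active.
No repressor is bound and TorT is active, so *gixJ* is transcribed.
So GixJ is produced and active.
No repressor is bound and GorZ and GixJ are active, so *gixP* is transcribed.
So GixP is produced and active.
c-di-GMP is present, so LutR is active.
With repressor LutR bound, *fubX* is not transcribed.
So FubX is not produced.
Fumarate is absent, so KosB is inactive.
Mevalonate is absent, so NerL is inactive.
Required activator NerL is absent, so *pexQ* is not transcribed.
So PexQ is not produced.
MoO₄²⁻ is absent, so UlmW is active.
With repressor UlmW bound, *kepE* is not transcribed.
So KepE is not produced.
With no repressor bound, *gixH* is transcribed.
So GixH is produced and active.
Activator GixP is present, so *lutB* is transcribed.
→ *lutB* is ON in A.
Condition B:
Indole is present, so PurW is active.
No repressor is bound and PurW is active, so *gorZ* is transcribed.
So GorZ is produced and active.
cAMP is absent, so TorT is inactive.
Required activator TorT is absent, so *gixJ* is not transcribed.
So GixJ is not produced.
Required activator GixJ is absent, so *gixP* is not transcribed.
So GixP is not produced.
c-di-GMP is present, so LutR is active.
With repressor LutR bound, *fubX* is not transcribed.
So FubX is not produced.
Fumarate is absent, so KosB is inactive.
Mevalonate is present, so NerL is active.
No repressor is bound and NerL is active, so *pexQ* is transcribed.
So PexQ is produced and active.
MoO₄²⁻ is present, so UlmW is inactive.
With no repressor bound, *kepE* is transcribed.
So KepE is produced and active.
With repressor PexQ bound, *gixH* is not transcribed.
So GixH is not produced.
No activator is available at the *lutB* promoter, so *lutB* is not transcribed.
→ *lutB* is OFF in B.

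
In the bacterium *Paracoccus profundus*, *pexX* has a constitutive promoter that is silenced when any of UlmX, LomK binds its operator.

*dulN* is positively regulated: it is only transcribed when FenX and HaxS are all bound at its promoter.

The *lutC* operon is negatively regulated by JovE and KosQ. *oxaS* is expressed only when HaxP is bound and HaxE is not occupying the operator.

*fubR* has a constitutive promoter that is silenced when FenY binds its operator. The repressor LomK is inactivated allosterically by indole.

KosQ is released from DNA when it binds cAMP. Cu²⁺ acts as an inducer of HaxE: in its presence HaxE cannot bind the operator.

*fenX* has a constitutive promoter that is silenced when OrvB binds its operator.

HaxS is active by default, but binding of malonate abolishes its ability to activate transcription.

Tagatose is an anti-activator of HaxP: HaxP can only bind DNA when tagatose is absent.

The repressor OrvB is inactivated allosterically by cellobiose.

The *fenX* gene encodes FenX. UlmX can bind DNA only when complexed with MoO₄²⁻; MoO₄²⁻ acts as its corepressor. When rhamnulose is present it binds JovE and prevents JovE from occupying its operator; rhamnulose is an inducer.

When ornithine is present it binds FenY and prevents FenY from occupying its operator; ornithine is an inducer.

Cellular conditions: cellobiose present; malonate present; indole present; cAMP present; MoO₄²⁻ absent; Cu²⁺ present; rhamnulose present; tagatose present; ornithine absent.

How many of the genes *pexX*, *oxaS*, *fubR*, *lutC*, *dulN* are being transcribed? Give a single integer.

MoO₄²⁻ is absent, so UlmX is inactive.
Indole is present, so LomK is inactive.
With no repressor bound, *pexX* is transcribed.
→ *pexX* is ON.
Cu²⁺ is present, so HaxE is inactive.
Tagatose is present, so HaxP is inactive.
Required activator HaxP is absent, so *oxaS* is not transcribed.
→ *oxaS* is OFF.
Ornithine is absent, so FenY is active.
With repressor FenY bound, *fubR* is not transcribed.
→ *fubR* is OFF.
Rhamnulose is present, so JovE is inactive.
cAMP is present, so KosQ is inactive.
With no repressor bound, *lutC* is transcribed.
→ *lutC* is ON.
Cellobiose is present, so OrvB is inactive.
With no repressor bound, *fenX* is transcribed.
So FenX is produced and active.
Malonate is present, so HaxS is inactive.
Required activator HaxS is absent, so *dulN* is not transcribed.
→ *dulN* is OFF.
2 of the 5 genes are transcribed.

2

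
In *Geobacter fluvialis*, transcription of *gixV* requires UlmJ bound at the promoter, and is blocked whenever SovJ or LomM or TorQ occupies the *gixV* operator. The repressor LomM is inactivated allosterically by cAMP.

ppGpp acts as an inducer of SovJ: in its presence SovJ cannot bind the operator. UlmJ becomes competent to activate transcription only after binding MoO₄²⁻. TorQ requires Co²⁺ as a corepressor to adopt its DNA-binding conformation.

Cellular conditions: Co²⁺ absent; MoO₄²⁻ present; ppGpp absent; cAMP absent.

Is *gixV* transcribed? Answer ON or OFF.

ppGpp is absent, so SovJ is active.
MoO₄²⁻ is present, so UlmJ is active.
cAMP is absent, so LomM is active.
Co²⁺ is absent, so TorQ is inactive.
With repressor SovJ bound, *gixV* is not transcribed.

OFF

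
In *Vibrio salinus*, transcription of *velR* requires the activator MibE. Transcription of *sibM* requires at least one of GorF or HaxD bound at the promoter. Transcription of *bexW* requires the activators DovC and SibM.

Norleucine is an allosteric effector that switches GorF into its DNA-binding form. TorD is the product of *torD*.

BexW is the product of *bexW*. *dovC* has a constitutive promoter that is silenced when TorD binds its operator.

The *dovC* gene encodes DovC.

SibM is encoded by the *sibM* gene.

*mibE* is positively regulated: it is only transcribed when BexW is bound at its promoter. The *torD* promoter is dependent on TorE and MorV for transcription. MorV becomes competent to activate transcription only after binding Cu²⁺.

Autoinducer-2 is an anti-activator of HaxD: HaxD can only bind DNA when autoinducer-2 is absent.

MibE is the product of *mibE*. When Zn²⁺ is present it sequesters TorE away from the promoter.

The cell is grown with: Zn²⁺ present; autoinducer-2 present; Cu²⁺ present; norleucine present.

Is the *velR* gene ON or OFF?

Zn²⁺ is present, so TorE is inactive.
Cu²⁺ is present, so MorV is active.
Required activator TorE is absent, so *torD* is not transcribed.
So TorD is not produced.
With no repressor bound, *dovC* is transcribed.
So DovC is produced and active.
Norleucine is present, so GorF is active.
Autoinducer-2 is present, so HaxD is inactive.
Activator GorF is present, so *sibM* is transcribed.
So SibM is produced and active.
No repressor is bound and DovC and SibM are active, so *bexW* is transcribed.
So BexW is produced and active.
No repressor is bound and BexW is active, so *mibE* is transcribed.
So MibE is produced and active.
No repressor is bound and MibE is active, so *velR* is transcribed.

ON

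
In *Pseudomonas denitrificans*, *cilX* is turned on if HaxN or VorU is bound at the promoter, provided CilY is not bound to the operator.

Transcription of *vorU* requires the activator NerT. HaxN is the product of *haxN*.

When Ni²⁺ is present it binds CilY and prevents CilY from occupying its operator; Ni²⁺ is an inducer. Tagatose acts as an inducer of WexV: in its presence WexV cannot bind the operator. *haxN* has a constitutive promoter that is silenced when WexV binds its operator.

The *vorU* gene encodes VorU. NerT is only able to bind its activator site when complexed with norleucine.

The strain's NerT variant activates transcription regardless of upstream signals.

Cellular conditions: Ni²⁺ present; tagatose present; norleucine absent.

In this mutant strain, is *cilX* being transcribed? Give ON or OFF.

ON

Tagatose is present, so WexV is inactive.
With no repressor bound, *haxN* is transcribed.
So HaxN is produced and active.
NerT is constitutively active in this strain.
No repressor is bound and NerT is active, so *vorU* is transcribed.
So VorU is produced and active.
Ni²⁺ is present, so CilY is inactive.
Activator HaxN is present, so *cilX* is transcribed.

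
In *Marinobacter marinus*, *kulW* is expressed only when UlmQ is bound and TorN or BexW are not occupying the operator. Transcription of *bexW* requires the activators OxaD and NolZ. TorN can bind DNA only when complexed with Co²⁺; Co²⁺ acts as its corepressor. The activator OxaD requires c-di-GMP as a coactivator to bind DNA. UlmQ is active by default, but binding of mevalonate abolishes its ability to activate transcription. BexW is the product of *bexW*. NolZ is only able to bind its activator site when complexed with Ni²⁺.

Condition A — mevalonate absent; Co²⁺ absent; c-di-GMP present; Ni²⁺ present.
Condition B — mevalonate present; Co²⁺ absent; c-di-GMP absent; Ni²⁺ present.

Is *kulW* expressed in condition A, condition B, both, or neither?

neither

Condition A:
Mevalonate is absent, so UlmQ is active.
Co²⁺ is absent, so TorN is inactive.
c-di-GMP is present, so OxaD is active.
Ni²⁺ is present, so NolZ is active.
No repressor is bound and OxaD and NolZ are active, so *bexW* is transcribed.
So BexW is produced and active.
With repressor BexW bound, *kulW* is not transcribed.
→ *kulW* is OFF in A.
Condition B:
Mevalonate is present, so UlmQ is inactive.
Co²⁺ is absent, so TorN is inactive.
c-di-GMP is absent, so OxaD is inactive.
Ni²⁺ is present, so NolZ is active.
Required activator OxaD is absent, so *bexW* is not transcribed.
So BexW is not produced.
Required activator UlmQ is absent, so *kulW* is not transcribed.
→ *kulW* is OFF in B.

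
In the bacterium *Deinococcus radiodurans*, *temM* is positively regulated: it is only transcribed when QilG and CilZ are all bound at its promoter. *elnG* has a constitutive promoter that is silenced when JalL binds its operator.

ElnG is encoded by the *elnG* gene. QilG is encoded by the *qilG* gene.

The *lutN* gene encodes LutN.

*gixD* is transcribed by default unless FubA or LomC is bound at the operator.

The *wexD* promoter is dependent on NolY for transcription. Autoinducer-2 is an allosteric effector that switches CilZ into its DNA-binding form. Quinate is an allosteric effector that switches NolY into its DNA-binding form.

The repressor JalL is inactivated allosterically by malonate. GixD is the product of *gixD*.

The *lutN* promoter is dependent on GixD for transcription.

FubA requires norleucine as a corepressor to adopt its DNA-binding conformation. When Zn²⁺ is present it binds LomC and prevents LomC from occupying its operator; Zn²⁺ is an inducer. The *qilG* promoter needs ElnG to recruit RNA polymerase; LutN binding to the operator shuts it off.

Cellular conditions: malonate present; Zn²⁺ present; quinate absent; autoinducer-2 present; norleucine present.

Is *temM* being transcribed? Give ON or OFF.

Malonate is present, so JalL is inactive.
With no repressor bound, *elnG* is transcribed.
So ElnG is produced and active.
Norleucine is present, so FubA is active.
Zn²⁺ is present, so LomC is inactive.
With repressor FubA bound, *gixD* is not transcribed.
So GixD is not produced.
Required activator GixD is absent, so *lutN* is not transcribed.
So LutN is not produced.
No repressor is bound and ElnG is active, so *qilG* is transcribed.
So QilG is produced and active.
Autoinducer-2 is present, so CilZ is active.
No repressor is bound and QilG and CilZ are active, so *temM* is transcribed.

ON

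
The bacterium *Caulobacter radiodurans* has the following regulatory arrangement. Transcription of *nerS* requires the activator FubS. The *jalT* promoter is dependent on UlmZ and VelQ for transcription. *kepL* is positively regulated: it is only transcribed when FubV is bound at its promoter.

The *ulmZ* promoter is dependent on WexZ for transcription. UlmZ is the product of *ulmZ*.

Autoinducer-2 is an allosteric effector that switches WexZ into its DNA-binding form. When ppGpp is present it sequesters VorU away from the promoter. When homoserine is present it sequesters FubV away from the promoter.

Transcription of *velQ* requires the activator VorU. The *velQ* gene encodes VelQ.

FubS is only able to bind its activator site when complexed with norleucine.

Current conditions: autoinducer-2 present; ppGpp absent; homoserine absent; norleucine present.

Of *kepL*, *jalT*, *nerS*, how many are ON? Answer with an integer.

3

Homoserine is absent, so FubV is active.
No repressor is bound and FubV is active, so *kepL* is transcribed.
→ *kepL* is ON.
Autoinducer-2 is present, so WexZ is active.
No repressor is bound and WexZ is active, so *ulmZ* is transcribed.
So UlmZ is produced and active.
ppGpp is absent, so VorU is active.
No repressor is bound and VorU is active, so *velQ* is transcribed.
So VelQ is produced and active.
No repressor is bound and UlmZ and VelQ are active, so *jalT* is transcribed.
→ *jalT* is ON.
Norleucine is present, so FubS is active.
No repressor is bound and FubS is active, so *nerS* is transcribed.
→ *nerS* is ON.
3 of the 3 genes are transcribed.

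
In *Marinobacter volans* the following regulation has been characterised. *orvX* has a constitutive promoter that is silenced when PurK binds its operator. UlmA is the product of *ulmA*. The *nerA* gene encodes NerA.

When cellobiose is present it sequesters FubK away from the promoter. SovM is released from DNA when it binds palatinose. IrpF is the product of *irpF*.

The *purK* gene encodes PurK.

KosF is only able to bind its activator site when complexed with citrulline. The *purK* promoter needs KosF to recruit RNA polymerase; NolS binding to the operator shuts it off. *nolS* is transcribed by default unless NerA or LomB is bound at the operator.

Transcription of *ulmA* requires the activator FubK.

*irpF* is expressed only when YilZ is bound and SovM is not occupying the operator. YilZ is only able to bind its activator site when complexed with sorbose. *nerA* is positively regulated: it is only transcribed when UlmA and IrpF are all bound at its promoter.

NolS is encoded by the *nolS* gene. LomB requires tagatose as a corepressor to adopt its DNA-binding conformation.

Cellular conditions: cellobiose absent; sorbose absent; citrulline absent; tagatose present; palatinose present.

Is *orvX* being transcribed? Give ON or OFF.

ON

Cellobiose is absent, so FubK is active.
No repressor is bound and FubK is active, so *ulmA* is transcribed.
So UlmA is produced and active.
Sorbose is absent, so YilZ is inactive.
Palatinose is present, so SovM is inactive.
Required activator YilZ is absent, so *irpF* is not transcribed.
So IrpF is not produced.
Required activator IrpF is absent, so *nerA* is not transcribed.
So NerA is not produced.
Tagatose is present, so LomB is active.
With repressor LomB bound, *nolS* is not transcribed.
So NolS is not produced.
Citrulline is absent, so KosF is inactive.
Required activator KosF is absent, so *purK* is not transcribed.
So PurK is not produced.
With no repressor bound, *orvX* is transcribed.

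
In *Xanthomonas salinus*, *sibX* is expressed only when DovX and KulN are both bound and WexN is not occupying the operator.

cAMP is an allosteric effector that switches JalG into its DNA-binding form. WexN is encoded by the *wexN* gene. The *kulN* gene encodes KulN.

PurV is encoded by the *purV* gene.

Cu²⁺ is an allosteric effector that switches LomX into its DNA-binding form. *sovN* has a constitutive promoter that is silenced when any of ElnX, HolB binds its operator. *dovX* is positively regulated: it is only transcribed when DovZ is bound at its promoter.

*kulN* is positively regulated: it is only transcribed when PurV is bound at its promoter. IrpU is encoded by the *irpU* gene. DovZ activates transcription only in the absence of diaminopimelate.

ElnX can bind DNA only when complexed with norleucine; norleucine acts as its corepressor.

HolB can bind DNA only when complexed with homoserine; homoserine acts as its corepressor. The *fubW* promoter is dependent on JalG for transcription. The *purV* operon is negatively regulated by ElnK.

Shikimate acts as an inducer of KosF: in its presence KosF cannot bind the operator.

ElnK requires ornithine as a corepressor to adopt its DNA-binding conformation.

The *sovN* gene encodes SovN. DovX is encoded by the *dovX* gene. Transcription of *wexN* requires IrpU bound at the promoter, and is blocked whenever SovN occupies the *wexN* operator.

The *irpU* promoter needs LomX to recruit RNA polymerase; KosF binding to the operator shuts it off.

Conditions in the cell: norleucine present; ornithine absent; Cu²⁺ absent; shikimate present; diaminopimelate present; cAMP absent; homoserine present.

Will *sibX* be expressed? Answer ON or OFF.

OFF

Norleucine is present, so ElnX is active.
Homoserine is present, so HolB is active.
With repressor ElnX bound, *sovN* is not transcribed.
So SovN is not produced.
Shikimate is present, so KosF is inactive.
Cu²⁺ is absent, so LomX is inactive.
Required activator LomX is absent, so *irpU* is not transcribed.
So IrpU is not produced.
Required activator IrpU is absent, so *wexN* is not transcribed.
So WexN is not produced.
Diaminopimelate is present, so DovZ is inactive.
Required activator DovZ is absent, so *dovX* is not transcribed.
So DovX is not produced.
Ornithine is absent, so ElnK is inactive.
With no repressor bound, *purV* is transcribed.
So PurV is produced and active.
No repressor is bound and PurV is active, so *kulN* is transcribed.
So KulN is produced and active.
Required activator DovX is absent, so *sibX* is not transcribed.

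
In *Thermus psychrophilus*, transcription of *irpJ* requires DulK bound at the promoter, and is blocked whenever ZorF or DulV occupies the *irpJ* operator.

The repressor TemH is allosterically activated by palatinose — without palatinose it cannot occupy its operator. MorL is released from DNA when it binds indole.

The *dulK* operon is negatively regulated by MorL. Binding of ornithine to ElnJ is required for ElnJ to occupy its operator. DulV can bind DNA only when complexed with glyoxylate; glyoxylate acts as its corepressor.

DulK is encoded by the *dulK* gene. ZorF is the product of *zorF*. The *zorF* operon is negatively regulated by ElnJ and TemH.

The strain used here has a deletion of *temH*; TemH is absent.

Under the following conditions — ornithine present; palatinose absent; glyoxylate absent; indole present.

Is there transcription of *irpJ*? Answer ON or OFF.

ON

Ornithine is present, so ElnJ is active.
TemH is non-functional in this strain, so it has no effect.
With repressor ElnJ bound, *zorF* is not transcribed.
So ZorF is not produced.
Indole is present, so MorL is inactive.
With no repressor bound, *dulK* is transcribed.
So DulK is produced and active.
Glyoxylate is absent, so DulV is inactive.
No repressor is bound and DulK is active, so *irpJ* is transcribed.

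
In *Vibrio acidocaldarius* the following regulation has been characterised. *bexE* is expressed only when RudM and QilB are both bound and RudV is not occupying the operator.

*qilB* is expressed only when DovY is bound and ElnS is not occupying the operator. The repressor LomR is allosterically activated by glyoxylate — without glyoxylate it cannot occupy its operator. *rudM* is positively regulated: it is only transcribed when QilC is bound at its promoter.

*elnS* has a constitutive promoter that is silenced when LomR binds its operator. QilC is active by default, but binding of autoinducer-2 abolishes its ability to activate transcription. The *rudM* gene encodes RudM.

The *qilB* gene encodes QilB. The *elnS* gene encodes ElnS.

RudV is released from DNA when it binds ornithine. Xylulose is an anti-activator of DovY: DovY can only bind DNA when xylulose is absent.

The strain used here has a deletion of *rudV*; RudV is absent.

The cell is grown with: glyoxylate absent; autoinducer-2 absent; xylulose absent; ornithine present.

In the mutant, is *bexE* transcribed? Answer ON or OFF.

OFF

Autoinducer-2 is absent, so QilC is active.
No repressor is bound and QilC is active, so *rudM* is transcribed.
So RudM is produced and active.
RudV is non-functional in this strain, so it has no effect.
Xylulose is absent, so DovY is active.
Glyoxylate is absent, so LomR is inactive.
With no repressor bound, *elnS* is transcribed.
So ElnS is produced and active.
With repressor ElnS bound, *qilB* is not transcribed.
So QilB is not produced.
Required activator QilB is absent, so *bexE* is not transcribed.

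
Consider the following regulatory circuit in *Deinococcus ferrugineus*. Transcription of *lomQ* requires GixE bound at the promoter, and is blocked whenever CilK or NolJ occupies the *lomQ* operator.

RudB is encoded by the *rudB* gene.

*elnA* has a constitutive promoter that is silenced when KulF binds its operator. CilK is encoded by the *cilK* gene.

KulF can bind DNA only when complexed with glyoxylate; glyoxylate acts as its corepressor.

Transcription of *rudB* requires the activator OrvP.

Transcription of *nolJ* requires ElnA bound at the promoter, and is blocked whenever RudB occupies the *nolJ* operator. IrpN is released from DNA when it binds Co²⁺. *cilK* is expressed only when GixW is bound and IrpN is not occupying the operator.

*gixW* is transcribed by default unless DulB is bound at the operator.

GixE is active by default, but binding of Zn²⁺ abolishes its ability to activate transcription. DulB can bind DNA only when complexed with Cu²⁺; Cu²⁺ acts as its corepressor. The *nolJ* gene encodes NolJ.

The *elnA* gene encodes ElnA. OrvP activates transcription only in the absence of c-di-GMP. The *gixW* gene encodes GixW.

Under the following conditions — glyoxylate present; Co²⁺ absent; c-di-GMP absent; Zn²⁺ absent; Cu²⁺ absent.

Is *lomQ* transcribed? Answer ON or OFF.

ON

Zn²⁺ is absent, so GixE is active.
Co²⁺ is absent, so IrpN is active.
Cu²⁺ is absent, so DulB is inactive.
With no repressor bound, *gixW* is transcribed.
So GixW is produced and active.
With repressor IrpN bound, *cilK* is not transcribed.
So CilK is not produced.
c-di-GMP is absent, so OrvP is active.
No repressor is bound and OrvP is active, so *rudB* is transcribed.
So RudB is produced and active.
Glyoxylate is present, so KulF is active.
With repressor KulF bound, *elnA* is not transcribed.
So ElnA is not produced.
With repressor RudB bound, *nolJ* is not transcribed.
So NolJ is not produced.
No repressor is bound and GixE is active, so *lomQ* is transcribed.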